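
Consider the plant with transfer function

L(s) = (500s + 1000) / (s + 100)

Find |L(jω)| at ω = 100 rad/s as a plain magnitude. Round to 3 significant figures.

Substitute s = j100:
Numerator: 500(j100) + 1000 = 1000 + j50000
Denominator: (j100) + 100 = 100 + j100
|N| = √(1000² + 50000²) ≈ 50010, ∠N ≈ 88.85°
|D| = √(100² + 100²) ≈ 141.42, ∠D ≈ 45.00°
|L| = 50010 / 141.42 ≈ 353.63

354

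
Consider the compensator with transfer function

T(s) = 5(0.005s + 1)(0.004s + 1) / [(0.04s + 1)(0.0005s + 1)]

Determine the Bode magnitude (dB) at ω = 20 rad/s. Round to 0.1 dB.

At ω = 20 rad/s:
zero (1 + j20·0.005) = 1 + j0.1 → |·| ≈ 1.005, ∠ ≈ 5.71°
zero (1 + j20·0.004) = 1 + j0.08 → |·| ≈ 1.0032, ∠ ≈ 4.57°
pole (1 + j20·0.04) = 1 + j0.8 → |·| ≈ 1.2806, ∠ ≈ 38.66°
pole (1 + j20·0.0005) = 1 + j0.01 → |·| ≈ 1, ∠ ≈ 0.57°
|T| = 5 · 1.005 · 1.0032 / (1.2806 · 1) ≈ 3.9365
Gain = 20 log₁₀(3.9365) ≈ 11.90 dB

11.9 dB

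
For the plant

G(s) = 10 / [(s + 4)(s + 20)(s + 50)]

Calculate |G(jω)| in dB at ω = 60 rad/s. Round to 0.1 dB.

At s = jω = j60:
pole (s+4): 4 + j60 → |·| = √(4²+60²) = √3616 ≈ 60.133, ∠ = arctan(60/4) ≈ 86.19°
pole (s+20): 20 + j60 → |·| = √(20²+60²) = √4000 ≈ 63.246, ∠ = arctan(60/20) ≈ 71.57°
pole (s+50): 50 + j60 → |·| = √(50²+60²) = √6100 ≈ 78.102, ∠ = arctan(60/50) ≈ 50.19°
|G| = 10 / 2.9704e+05 ≈ 3.3665e-05
Gain = 20 log₁₀(3.3665e-05) ≈ -89.46 dB

-89.5 dB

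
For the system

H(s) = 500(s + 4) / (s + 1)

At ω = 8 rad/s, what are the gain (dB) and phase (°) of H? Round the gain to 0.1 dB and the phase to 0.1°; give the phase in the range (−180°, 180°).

54.9 dB, -19.4°

At s = jω = j8:
zero (s+4): 4 + j8 → |·| = √(4²+8²) = √80 ≈ 8.9443, ∠ = arctan(8/4) ≈ 63.43°
pole (s+1): 1 + j8 → |·| = √(1²+8²) = √65 ≈ 8.0623, ∠ = arctan(8/1) ≈ 82.87°
|H| = 500 · 8.9443 / 8.0623 ≈ 554.7
Gain = 20 log₁₀(554.7) ≈ 54.88 dB
∠H = 63.43° − 82.87° = -19.44°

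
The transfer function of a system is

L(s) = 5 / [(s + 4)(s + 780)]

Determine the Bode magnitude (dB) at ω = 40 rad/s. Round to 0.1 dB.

-76.0 dB

At s = jω = j40:
pole (s+4): 4 + j40 → |·| = √(4²+40²) = √1616 ≈ 40.2, ∠ = arctan(40/4) ≈ 84.29°
pole (s+780): 780 + j40 → |·| = √(780²+40²) = √610000 ≈ 781.02, ∠ = arctan(40/780) ≈ 2.94°
|L| = 5 / 31397 ≈ 0.00015925
Gain = 20 log₁₀(0.00015925) ≈ -75.96 dB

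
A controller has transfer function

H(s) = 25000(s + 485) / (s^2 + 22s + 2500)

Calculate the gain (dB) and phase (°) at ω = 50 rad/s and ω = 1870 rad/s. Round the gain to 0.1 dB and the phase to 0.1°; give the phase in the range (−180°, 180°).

At s = jω = j50:
zero (s+485): 485 + j50 → |·| = √(485²+50²) = √237725 ≈ 487.57, ∠ = arctan(50/485) ≈ 5.89°
quadratic: (j50)² + 22·j50 + 2500 = 0 + j1100 → |·| ≈ 1100, ∠ ≈ 90.00°
|H| = 25000 · 487.57 / 1100 ≈ 11081
Gain = 20 log₁₀(11081) ≈ 80.89 dB
∠H = 5.89° − 90.00° = -84.11°

At s = jω = j1870:
zero (s+485): 485 + j1870 → |·| = √(485²+1870²) = √3732125 ≈ 1931.9, ∠ = arctan(1870/485) ≈ 75.46°
quadratic: (j1870)² + 22·j1870 + 2500 = -3494400 + j41140 → |·| ≈ 3.4946e+06, ∠ ≈ 179.33°
|H| = 25000 · 1931.9 / 3.4946e+06 ≈ 13.821
Gain = 20 log₁₀(13.821) ≈ 22.81 dB
∠H = 75.46° − 179.33° = -103.87°

ω = 50: 80.9 dB, -84.1°; ω = 1870: 22.8 dB, -103.9°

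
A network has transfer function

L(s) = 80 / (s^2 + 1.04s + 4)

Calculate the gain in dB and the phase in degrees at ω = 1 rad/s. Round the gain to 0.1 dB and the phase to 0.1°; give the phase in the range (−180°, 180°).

At s = jω = j1:
quadratic: (j1)² + 1.04·j1 + 4 = 3 + j1.04 → |·| ≈ 3.1752, ∠ ≈ 19.12°
|L| = 80 / 3.1752 ≈ 25.195
Gain = 20 log₁₀(25.195) ≈ 28.03 dB
∠L = 0.00° − 19.12° = -19.12°

28.0 dB, -19.1°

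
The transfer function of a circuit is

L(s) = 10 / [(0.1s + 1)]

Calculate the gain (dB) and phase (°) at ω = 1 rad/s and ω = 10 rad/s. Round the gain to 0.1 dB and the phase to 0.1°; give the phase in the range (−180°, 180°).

ω = 1: 20.0 dB, -5.7°; ω = 10: 17.0 dB, -45.0°

At ω = 1 rad/s:
pole (1 + j1·0.1) = 1 + j0.1 → |·| ≈ 1.005, ∠ ≈ 5.71°
|L| = 10 · 1 / (1.005) ≈ 9.9502
Gain = 20 log₁₀(9.9502) ≈ 19.96 dB
∠L = (0°) − (5.71°) = -5.71°

At ω = 10 rad/s:
pole (1 + j10·0.1) = 1 + j1 → |·| ≈ 1.4142, ∠ ≈ 45.00°
|L| = 10 · 1 / (1.4142) ≈ 7.0711
Gain = 20 log₁₀(7.0711) ≈ 16.99 dB
∠L = (0°) − (45.00°) = -45.00°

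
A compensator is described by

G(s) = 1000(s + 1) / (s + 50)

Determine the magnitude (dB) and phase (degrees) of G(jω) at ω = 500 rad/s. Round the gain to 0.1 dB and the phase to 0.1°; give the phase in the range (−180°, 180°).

60.0 dB, 5.6°

At s = jω = j500:
zero (s+1): 1 + j500 → |·| = √(1²+500²) = √250001 ≈ 500, ∠ = arctan(500/1) ≈ 89.89°
pole (s+50): 50 + j500 → |·| = √(50²+500²) = √252500 ≈ 502.49, ∠ = arctan(500/50) ≈ 84.29°
|G| = 1000 · 500 / 502.49 ≈ 995.04
Gain = 20 log₁₀(995.04) ≈ 59.96 dB
∠G = 89.89° − 84.29° = 5.60°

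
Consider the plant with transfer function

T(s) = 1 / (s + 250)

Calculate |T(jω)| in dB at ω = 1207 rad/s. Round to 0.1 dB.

Substitute s = j1207:
Numerator: 1 = 1 + j0
Denominator: (j1207) + 250 = 250 + j1207
|N| = √(1² + 0²) ≈ 1, ∠N ≈ 0.00°
|D| = √(250² + 1207²) ≈ 1232.6, ∠D ≈ 78.30°
|T| = 1 / 1232.6 ≈ 0.00081129
Gain = 20 log₁₀(0.00081129) ≈ -61.82 dB

-61.8 dB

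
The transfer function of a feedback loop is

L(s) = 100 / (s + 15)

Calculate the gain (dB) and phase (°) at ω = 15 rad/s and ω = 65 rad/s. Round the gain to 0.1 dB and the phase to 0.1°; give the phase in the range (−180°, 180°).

At s = jω = j15:
pole (s+15): 15 + j15 → |·| = √(15²+15²) = √450 ≈ 21.213, ∠ = arctan(15/15) ≈ 45.00°
|L| = 100 / 21.213 ≈ 4.7141
Gain = 20 log₁₀(4.7141) ≈ 13.47 dB
∠L = 0.00° − 45.00° = -45.00°

At s = jω = j65:
pole (s+15): 15 + j65 → |·| = √(15²+65²) = √4450 ≈ 66.708, ∠ = arctan(65/15) ≈ 77.01°
|L| = 100 / 66.708 ≈ 1.4991
Gain = 20 log₁₀(1.4991) ≈ 3.52 dB
∠L = 0.00° − 77.01° = -77.01°

ω = 15: 13.5 dB, -45.0°; ω = 65: 3.5 dB, -77.0°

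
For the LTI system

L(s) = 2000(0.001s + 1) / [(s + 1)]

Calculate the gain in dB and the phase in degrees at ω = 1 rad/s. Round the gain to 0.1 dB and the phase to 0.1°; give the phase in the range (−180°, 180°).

63.0 dB, -44.9°

At ω = 1 rad/s:
zero (1 + j1·0.001) = 1 + j0.001 → |·| ≈ 1, ∠ ≈ 0.06°
pole (1 + j1·1) = 1 + j1 → |·| ≈ 1.4142, ∠ ≈ 45.00°
|L| = 2000 · 1 / (1.4142) ≈ 1414.2
Gain = 20 log₁₀(1414.2) ≈ 63.01 dB
∠L = (0.06°) − (45.00°) = -44.94°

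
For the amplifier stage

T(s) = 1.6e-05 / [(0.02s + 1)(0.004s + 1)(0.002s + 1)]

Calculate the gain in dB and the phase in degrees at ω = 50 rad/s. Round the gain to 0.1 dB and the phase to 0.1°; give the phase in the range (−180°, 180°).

At ω = 50 rad/s:
pole (1 + j50·0.02) = 1 + j1 → |·| ≈ 1.4142, ∠ ≈ 45.00°
pole (1 + j50·0.004) = 1 + j0.2 → |·| ≈ 1.0198, ∠ ≈ 11.31°
pole (1 + j50·0.002) = 1 + j0.1 → |·| ≈ 1.005, ∠ ≈ 5.71°
|T| = 1.6e-05 · 1 / (1.4142 · 1.0198 · 1.005) ≈ 1.1039e-05
Gain = 20 log₁₀(1.1039e-05) ≈ -99.14 dB
∠T = (0°) − (45.00° + 11.31° + 5.71°) = -62.02°

-99.1 dB, -62.0°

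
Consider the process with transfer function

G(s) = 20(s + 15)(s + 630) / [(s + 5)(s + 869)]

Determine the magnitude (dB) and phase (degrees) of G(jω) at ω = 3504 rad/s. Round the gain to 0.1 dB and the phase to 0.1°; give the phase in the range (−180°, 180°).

At s = jω = j3504:
zero (s+15): 15 + j3504 → |·| = √(15²+3504²) = √12278241 ≈ 3504, ∠ = arctan(3504/15) ≈ 89.75°
zero (s+630): 630 + j3504 → |·| = √(630²+3504²) = √12674916 ≈ 3560.2, ∠ = arctan(3504/630) ≈ 79.81°
pole (s+5): 5 + j3504 → |·| = √(5²+3504²) = √12278041 ≈ 3504, ∠ = arctan(3504/5) ≈ 89.92°
pole (s+869): 869 + j3504 → |·| = √(869²+3504²) = √13033177 ≈ 3610.1, ∠ = arctan(3504/869) ≈ 76.07°
|G| = 20 · 1.2475e+07 / 1.265e+07 ≈ 19.723
Gain = 20 log₁₀(19.723) ≈ 25.90 dB
∠G = 169.56° − 165.99° = 3.57°

25.9 dB, 3.6°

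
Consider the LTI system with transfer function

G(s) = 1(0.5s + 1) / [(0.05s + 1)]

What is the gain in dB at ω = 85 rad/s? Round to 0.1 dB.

19.8 dB

At ω = 85 rad/s:
zero (1 + j85·0.5) = 1 + j42.5 → |·| ≈ 42.512, ∠ ≈ 88.65°
pole (1 + j85·0.05) = 1 + j4.25 → |·| ≈ 4.3661, ∠ ≈ 76.76°
|G| = 1 · 42.512 / (4.3661) ≈ 9.7368
Gain = 20 log₁₀(9.7368) ≈ 19.77 dB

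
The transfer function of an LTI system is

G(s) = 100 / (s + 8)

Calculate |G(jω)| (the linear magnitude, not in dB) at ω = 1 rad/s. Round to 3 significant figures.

12.4

Substitute s = j1:
Numerator: 100 = 100 + j0
Denominator: (j1) + 8 = 8 + j1
|N| = √(100² + 0²) ≈ 100, ∠N ≈ 0.00°
|D| = √(8² + 1²) ≈ 8.0623, ∠D ≈ 7.13°
|G| = 100 / 8.0623 ≈ 12.403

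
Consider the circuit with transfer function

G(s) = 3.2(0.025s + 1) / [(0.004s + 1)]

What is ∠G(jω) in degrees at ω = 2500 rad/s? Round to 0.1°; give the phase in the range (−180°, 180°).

4.8°

At ω = 2500 rad/s:
zero (1 + j2500·0.025) = 1 + j62.5 → |·| ≈ 62.508, ∠ ≈ 89.08°
pole (1 + j2500·0.004) = 1 + j10 → |·| ≈ 10.05, ∠ ≈ 84.29°
∠G = (89.08°) − (84.29°) = 4.79°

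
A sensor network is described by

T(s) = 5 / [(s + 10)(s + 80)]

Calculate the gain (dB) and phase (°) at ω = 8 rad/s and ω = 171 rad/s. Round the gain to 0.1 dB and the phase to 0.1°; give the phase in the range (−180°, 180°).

ω = 8: -46.3 dB, -44.4°; ω = 171: -76.2 dB, -151.6°

At s = jω = j8:
pole (s+10): 10 + j8 → |·| = √(10²+8²) = √164 ≈ 12.806, ∠ = arctan(8/10) ≈ 38.66°
pole (s+80): 80 + j8 → |·| = √(80²+8²) = √6464 ≈ 80.399, ∠ = arctan(8/80) ≈ 5.71°
|T| = 5 / 1029.6 ≈ 0.0048563
Gain = 20 log₁₀(0.0048563) ≈ -46.27 dB
∠T = 0.00° − 44.37° = -44.37°

At s = jω = j171:
pole (s+10): 10 + j171 → |·| = √(10²+171²) = √29341 ≈ 171.29, ∠ = arctan(171/10) ≈ 86.65°
pole (s+80): 80 + j171 → |·| = √(80²+171²) = √35641 ≈ 188.79, ∠ = arctan(171/80) ≈ 64.93°
|T| = 5 / 32338 ≈ 0.00015462
Gain = 20 log₁₀(0.00015462) ≈ -76.21 dB
∠T = 0.00° − 151.58° = -151.58°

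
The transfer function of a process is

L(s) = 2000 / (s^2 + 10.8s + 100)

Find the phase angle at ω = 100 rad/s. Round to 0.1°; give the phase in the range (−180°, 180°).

-173.8°

At s = jω = j100:
quadratic: (j100)² + 10.8·j100 + 100 = -9900 + j1080 → |·| ≈ 9958.7, ∠ ≈ 173.77°
∠L = 0.00° − 173.77° = -173.77°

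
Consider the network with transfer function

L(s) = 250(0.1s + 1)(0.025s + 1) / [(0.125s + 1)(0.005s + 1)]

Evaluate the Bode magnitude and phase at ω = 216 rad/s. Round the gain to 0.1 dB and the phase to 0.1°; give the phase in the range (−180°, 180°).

57.5 dB, 31.8°

At ω = 216 rad/s:
zero (1 + j216·0.1) = 1 + j21.6 → |·| ≈ 21.623, ∠ ≈ 87.35°
zero (1 + j216·0.025) = 1 + j5.4 → |·| ≈ 5.4918, ∠ ≈ 79.51°
pole (1 + j216·0.125) = 1 + j27 → |·| ≈ 27.019, ∠ ≈ 87.88°
pole (1 + j216·0.005) = 1 + j1.08 → |·| ≈ 1.4719, ∠ ≈ 47.20°
|L| = 250 · 21.623 · 5.4918 / (27.019 · 1.4719) ≈ 746.49
Gain = 20 log₁₀(746.49) ≈ 57.46 dB
∠L = (87.35° + 79.51°) − (87.88° + 47.20°) = 31.78°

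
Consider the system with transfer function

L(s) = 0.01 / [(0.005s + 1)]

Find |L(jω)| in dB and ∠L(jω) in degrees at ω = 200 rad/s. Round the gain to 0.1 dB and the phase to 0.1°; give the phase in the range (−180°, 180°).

-43.0 dB, -45.0°

At ω = 200 rad/s:
pole (1 + j200·0.005) = 1 + j1 → |·| ≈ 1.4142, ∠ ≈ 45.00°
|L| = 0.01 · 1 / (1.4142) ≈ 0.0070711
Gain = 20 log₁₀(0.0070711) ≈ -43.01 dB
∠L = (0°) − (45.00°) = -45.00°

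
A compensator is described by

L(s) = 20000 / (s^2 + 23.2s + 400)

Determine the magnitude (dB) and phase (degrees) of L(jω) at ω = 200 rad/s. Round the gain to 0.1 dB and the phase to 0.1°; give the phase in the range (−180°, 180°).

-6.0 dB, -173.3°

At s = jω = j200:
quadratic: (j200)² + 23.2·j200 + 400 = -39600 + j4640 → |·| ≈ 39871, ∠ ≈ 173.32°
|L| = 20000 / 39871 ≈ 0.50162
Gain = 20 log₁₀(0.50162) ≈ -5.99 dB
∠L = 0.00° − 173.32° = -173.32°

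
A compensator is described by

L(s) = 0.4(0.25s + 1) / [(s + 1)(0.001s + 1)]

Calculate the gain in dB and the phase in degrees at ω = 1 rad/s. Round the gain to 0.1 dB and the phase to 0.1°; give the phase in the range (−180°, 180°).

At ω = 1 rad/s:
zero (1 + j1·0.25) = 1 + j0.25 → |·| ≈ 1.0308, ∠ ≈ 14.04°
pole (1 + j1·1) = 1 + j1 → |·| ≈ 1.4142, ∠ ≈ 45.00°
pole (1 + j1·0.001) = 1 + j0.001 → |·| ≈ 1, ∠ ≈ 0.06°
|L| = 0.4 · 1.0308 / (1.4142 · 1) ≈ 0.29156
Gain = 20 log₁₀(0.29156) ≈ -10.71 dB
∠L = (14.04°) − (45.00° + 0.06°) = -31.02°

-10.7 dB, -31.0°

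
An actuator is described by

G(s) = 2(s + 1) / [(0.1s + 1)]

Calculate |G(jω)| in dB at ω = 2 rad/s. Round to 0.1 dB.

12.8 dB

At ω = 2 rad/s:
zero (1 + j2·1) = 1 + j2 → |·| ≈ 2.2361, ∠ ≈ 63.43°
pole (1 + j2·0.1) = 1 + j0.2 → |·| ≈ 1.0198, ∠ ≈ 11.31°
|G| = 2 · 2.2361 / (1.0198) ≈ 4.3854
Gain = 20 log₁₀(4.3854) ≈ 12.84 dB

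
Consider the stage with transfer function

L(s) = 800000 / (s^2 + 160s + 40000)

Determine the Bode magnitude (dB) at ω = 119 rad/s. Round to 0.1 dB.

27.9 dB

At s = jω = j119:
quadratic: (j119)² + 160·j119 + 40000 = 25839 + j19040 → |·| ≈ 32096, ∠ ≈ 36.39°
|L| = 800000 / 32096 ≈ 24.925
Gain = 20 log₁₀(24.925) ≈ 27.93 dB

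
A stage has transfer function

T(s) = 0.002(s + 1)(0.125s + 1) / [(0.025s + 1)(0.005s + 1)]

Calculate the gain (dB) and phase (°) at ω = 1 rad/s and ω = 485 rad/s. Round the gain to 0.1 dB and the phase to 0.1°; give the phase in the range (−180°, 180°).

ω = 1: -50.9 dB, 50.4°; ω = 485: 5.3 dB, 26.1°

At ω = 1 rad/s:
zero (1 + j1·1) = 1 + j1 → |·| ≈ 1.4142, ∠ ≈ 45.00°
zero (1 + j1·0.125) = 1 + j0.125 → |·| ≈ 1.0078, ∠ ≈ 7.13°
pole (1 + j1·0.025) = 1 + j0.025 → |·| ≈ 1.0003, ∠ ≈ 1.43°
pole (1 + j1·0.005) = 1 + j0.005 → |·| ≈ 1, ∠ ≈ 0.29°
|T| = 0.002 · 1.4142 · 1.0078 / (1.0003 · 1) ≈ 0.0028496
Gain = 20 log₁₀(0.0028496) ≈ -50.90 dB
∠T = (45.00° + 7.13°) − (1.43° + 0.29°) = 50.41°

At ω = 485 rad/s:
zero (1 + j485·1) = 1 + j485 → |·| ≈ 485, ∠ ≈ 89.88°
zero (1 + j485·0.125) = 1 + j60.625 → |·| ≈ 60.633, ∠ ≈ 89.06°
pole (1 + j485·0.025) = 1 + j12.125 → |·| ≈ 12.166, ∠ ≈ 85.29°
pole (1 + j485·0.005) = 1 + j2.425 → |·| ≈ 2.6231, ∠ ≈ 67.59°
|T| = 0.002 · 485 · 60.633 / (12.166 · 2.6231) ≈ 1.843
Gain = 20 log₁₀(1.843) ≈ 5.31 dB
∠T = (89.88° + 89.06°) − (85.29° + 67.59°) = 26.06°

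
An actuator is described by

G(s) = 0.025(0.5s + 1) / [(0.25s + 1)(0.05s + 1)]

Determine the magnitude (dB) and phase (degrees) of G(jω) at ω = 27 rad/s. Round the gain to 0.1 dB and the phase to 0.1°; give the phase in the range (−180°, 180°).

At ω = 27 rad/s:
zero (1 + j27·0.5) = 1 + j13.5 → |·| ≈ 13.537, ∠ ≈ 85.76°
pole (1 + j27·0.25) = 1 + j6.75 → |·| ≈ 6.8237, ∠ ≈ 81.57°
pole (1 + j27·0.05) = 1 + j1.35 → |·| ≈ 1.68, ∠ ≈ 53.47°
|G| = 0.025 · 13.537 / (6.8237 · 1.68) ≈ 0.029521
Gain = 20 log₁₀(0.029521) ≈ -30.60 dB
∠G = (85.76°) − (81.57° + 53.47°) = -49.28°

-30.6 dB, -49.3°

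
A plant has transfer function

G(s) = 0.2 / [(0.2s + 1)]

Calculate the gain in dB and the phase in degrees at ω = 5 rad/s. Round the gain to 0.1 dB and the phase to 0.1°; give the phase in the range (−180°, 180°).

-17.0 dB, -45.0°

At ω = 5 rad/s:
pole (1 + j5·0.2) = 1 + j1 → |·| ≈ 1.4142, ∠ ≈ 45.00°
|G| = 0.2 · 1 / (1.4142) ≈ 0.14142
Gain = 20 log₁₀(0.14142) ≈ -16.99 dB
∠G = (0°) − (45.00°) = -45.00°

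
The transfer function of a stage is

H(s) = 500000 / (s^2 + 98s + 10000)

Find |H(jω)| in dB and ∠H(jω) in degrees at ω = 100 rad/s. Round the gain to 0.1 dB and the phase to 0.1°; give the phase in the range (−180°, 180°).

34.2 dB, -90.0°

At s = jω = j100:
quadratic: (j100)² + 98·j100 + 10000 = 0 + j9800 → |·| ≈ 9800, ∠ ≈ 90.00°
|H| = 500000 / 9800 ≈ 51.02
Gain = 20 log₁₀(51.02) ≈ 34.15 dB
∠H = 0.00° − 90.00° = -90.00°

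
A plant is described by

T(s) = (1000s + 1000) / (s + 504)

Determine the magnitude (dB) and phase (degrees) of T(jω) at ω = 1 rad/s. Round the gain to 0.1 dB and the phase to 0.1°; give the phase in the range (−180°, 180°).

9.0 dB, 44.9°

Substitute s = j1:
Numerator: 1000(j1) + 1000 = 1000 + j1000
Denominator: (j1) + 504 = 504 + j1
|N| = √(1000² + 1000²) ≈ 1414.2, ∠N ≈ 45.00°
|D| = √(504² + 1²) ≈ 504, ∠D ≈ 0.11°
|T| = 1414.2 / 504 ≈ 2.806
Gain = 20 log₁₀(2.806) ≈ 8.96 dB
∠T = 45.00° − 0.11° = 44.89°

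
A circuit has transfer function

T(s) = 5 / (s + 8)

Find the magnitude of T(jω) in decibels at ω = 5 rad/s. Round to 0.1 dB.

-5.5 dB

At s = jω = j5:
pole (s+8): 8 + j5 → |·| = √(8²+5²) = √89 ≈ 9.434, ∠ = arctan(5/8) ≈ 32.01°
|T| = 5 / 9.434 ≈ 0.53
Gain = 20 log₁₀(0.53) ≈ -5.51 dB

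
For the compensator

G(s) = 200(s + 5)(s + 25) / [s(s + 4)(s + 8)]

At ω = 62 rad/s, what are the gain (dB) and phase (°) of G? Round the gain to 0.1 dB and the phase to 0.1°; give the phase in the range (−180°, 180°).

10.8 dB, -105.5°

At s = jω = j62:
zero (s+5): 5 + j62 → |·| = √(5²+62²) = √3869 ≈ 62.201, ∠ = arctan(62/5) ≈ 85.39°
zero (s+25): 25 + j62 → |·| = √(25²+62²) = √4469 ≈ 66.851, ∠ = arctan(62/25) ≈ 68.04°
pole (s+4): 4 + j62 → |·| = √(4²+62²) = √3860 ≈ 62.129, ∠ = arctan(62/4) ≈ 86.31°
pole (s+8): 8 + j62 → |·| = √(8²+62²) = √3908 ≈ 62.514, ∠ = arctan(62/8) ≈ 82.65°
pole at origin: |s| = 62, ∠ = 90.00° (in denominator)
|G| = 200 · 4158.2 / 2.408e+05 ≈ 3.4537
Gain = 20 log₁₀(3.4537) ≈ 10.77 dB
∠G = 153.43° − 258.96° = -105.53°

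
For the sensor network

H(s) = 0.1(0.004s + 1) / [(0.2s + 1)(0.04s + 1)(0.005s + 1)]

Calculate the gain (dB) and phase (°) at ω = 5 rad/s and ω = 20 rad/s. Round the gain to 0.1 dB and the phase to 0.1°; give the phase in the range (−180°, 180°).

ω = 5: -23.2 dB, -56.6°; ω = 20: -34.5 dB, -115.8°

At ω = 5 rad/s:
zero (1 + j5·0.004) = 1 + j0.02 → |·| ≈ 1.0002, ∠ ≈ 1.15°
pole (1 + j5·0.2) = 1 + j1 → |·| ≈ 1.4142, ∠ ≈ 45.00°
pole (1 + j5·0.04) = 1 + j0.2 → |·| ≈ 1.0198, ∠ ≈ 11.31°
pole (1 + j5·0.005) = 1 + j0.025 → |·| ≈ 1.0003, ∠ ≈ 1.43°
|H| = 0.1 · 1.0002 / (1.4142 · 1.0198 · 1.0003) ≈ 0.069332
Gain = 20 log₁₀(0.069332) ≈ -23.18 dB
∠H = (1.15°) − (45.00° + 11.31° + 1.43°) = -56.59°

At ω = 20 rad/s:
zero (1 + j20·0.004) = 1 + j0.08 → |·| ≈ 1.0032, ∠ ≈ 4.57°
pole (1 + j20·0.2) = 1 + j4 → |·| ≈ 4.1231, ∠ ≈ 75.96°
pole (1 + j20·0.04) = 1 + j0.8 → |·| ≈ 1.2806, ∠ ≈ 38.66°
pole (1 + j20·0.005) = 1 + j0.1 → |·| ≈ 1.005, ∠ ≈ 5.71°
|H| = 0.1 · 1.0032 / (4.1231 · 1.2806 · 1.005) ≈ 0.018905
Gain = 20 log₁₀(0.018905) ≈ -34.47 dB
∠H = (4.57°) − (75.96° + 38.66° + 5.71°) = -115.76°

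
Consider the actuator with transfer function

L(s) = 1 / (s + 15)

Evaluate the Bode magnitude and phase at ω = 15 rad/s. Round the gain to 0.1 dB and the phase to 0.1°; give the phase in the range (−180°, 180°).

-26.5 dB, -45.0°

At s = jω = j15:
pole (s+15): 15 + j15 → |·| = √(15²+15²) = √450 ≈ 21.213, ∠ = arctan(15/15) ≈ 45.00°
|L| = 1 / 21.213 ≈ 0.047141
Gain = 20 log₁₀(0.047141) ≈ -26.53 dB
∠L = 0.00° − 45.00° = -45.00°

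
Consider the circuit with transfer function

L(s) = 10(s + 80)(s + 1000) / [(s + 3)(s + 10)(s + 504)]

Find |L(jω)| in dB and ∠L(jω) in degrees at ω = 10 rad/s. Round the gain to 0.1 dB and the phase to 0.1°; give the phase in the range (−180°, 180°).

At s = jω = j10:
zero (s+80): 80 + j10 → |·| = √(80²+10²) = √6500 ≈ 80.623, ∠ = arctan(10/80) ≈ 7.13°
zero (s+1000): 1000 + j10 → |·| = √(1000²+10²) = √1000100 ≈ 1000, ∠ = arctan(10/1000) ≈ 0.57°
pole (s+3): 3 + j10 → |·| = √(3²+10²) = √109 ≈ 10.44, ∠ = arctan(10/3) ≈ 73.30°
pole (s+10): 10 + j10 → |·| = √(10²+10²) = √200 ≈ 14.142, ∠ = arctan(10/10) ≈ 45.00°
pole (s+504): 504 + j10 → |·| = √(504²+10²) = √254116 ≈ 504.1, ∠ = arctan(10/504) ≈ 1.14°
|L| = 10 · 80623 / 74427 ≈ 10.832
Gain = 20 log₁₀(10.832) ≈ 20.69 dB
∠L = 7.70° − 119.44° = -111.74°

20.7 dB, -111.7°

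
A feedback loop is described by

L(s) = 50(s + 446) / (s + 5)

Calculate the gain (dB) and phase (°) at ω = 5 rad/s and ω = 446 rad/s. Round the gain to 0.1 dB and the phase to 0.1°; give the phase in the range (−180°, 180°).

At s = jω = j5:
zero (s+446): 446 + j5 → |·| = √(446²+5²) = √198941 ≈ 446.03, ∠ = arctan(5/446) ≈ 0.64°
pole (s+5): 5 + j5 → |·| = √(5²+5²) = √50 ≈ 7.0711, ∠ = arctan(5/5) ≈ 45.00°
|L| = 50 · 446.03 / 7.0711 ≈ 3153.9
Gain = 20 log₁₀(3153.9) ≈ 69.98 dB
∠L = 0.64° − 45.00° = -44.36°

At s = jω = j446:
zero (s+446): 446 + j446 → |·| = √(446²+446²) = √397832 ≈ 630.74, ∠ = arctan(446/446) ≈ 45.00°
pole (s+5): 5 + j446 → |·| = √(5²+446²) = √198941 ≈ 446.03, ∠ = arctan(446/5) ≈ 89.36°
|L| = 50 · 630.74 / 446.03 ≈ 70.706
Gain = 20 log₁₀(70.706) ≈ 36.99 dB
∠L = 45.00° − 89.36° = -44.36°

ω = 5: 70.0 dB, -44.4°; ω = 446: 37.0 dB, -44.4°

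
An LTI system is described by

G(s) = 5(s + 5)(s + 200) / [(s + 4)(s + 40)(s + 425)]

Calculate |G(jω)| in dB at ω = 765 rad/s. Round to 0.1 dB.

-44.6 dB

At s = jω = j765:
zero (s+5): 5 + j765 → |·| = √(5²+765²) = √585250 ≈ 765.02, ∠ = arctan(765/5) ≈ 89.63°
zero (s+200): 200 + j765 → |·| = √(200²+765²) = √625225 ≈ 790.71, ∠ = arctan(765/200) ≈ 75.35°
pole (s+4): 4 + j765 → |·| = √(4²+765²) = √585241 ≈ 765.01, ∠ = arctan(765/4) ≈ 89.70°
pole (s+40): 40 + j765 → |·| = √(40²+765²) = √586825 ≈ 766.05, ∠ = arctan(765/40) ≈ 87.01°
pole (s+425): 425 + j765 → |·| = √(425²+765²) = √765850 ≈ 875.13, ∠ = arctan(765/425) ≈ 60.95°
|G| = 5 · 6.0491e+05 / 5.1286e+08 ≈ 0.0058974
Gain = 20 log₁₀(0.0058974) ≈ -44.59 dB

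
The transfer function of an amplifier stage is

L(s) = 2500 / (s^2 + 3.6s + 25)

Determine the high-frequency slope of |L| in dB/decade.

-40 dB/decade

Each pole contributes −20 dB/decade at high frequency; each zero contributes +20 dB/decade.
Net: 0 zero(s) − 2 pole(s) → -40 dB/decade.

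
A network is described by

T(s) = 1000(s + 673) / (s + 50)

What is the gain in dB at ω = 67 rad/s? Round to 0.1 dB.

78.2 dB

At s = jω = j67:
zero (s+673): 673 + j67 → |·| = √(673²+67²) = √457418 ≈ 676.33, ∠ = arctan(67/673) ≈ 5.69°
pole (s+50): 50 + j67 → |·| = √(50²+67²) = √6989 ≈ 83.6, ∠ = arctan(67/50) ≈ 53.27°
|T| = 1000 · 676.33 / 83.6 ≈ 8090.1
Gain = 20 log₁₀(8090.1) ≈ 78.16 dB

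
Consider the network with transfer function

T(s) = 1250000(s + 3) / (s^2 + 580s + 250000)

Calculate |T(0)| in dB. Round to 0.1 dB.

23.5 dB

T(0) = 1250000·3 / 250000 = 15
20 log₁₀(15) ≈ 23.52 dB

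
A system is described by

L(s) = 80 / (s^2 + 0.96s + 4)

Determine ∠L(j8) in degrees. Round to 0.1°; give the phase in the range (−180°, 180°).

At s = jω = j8:
quadratic: (j8)² + 0.96·j8 + 4 = -60 + j7.68 → |·| ≈ 60.49, ∠ ≈ 172.71°
∠L = 0.00° − 172.71° = -172.71°

-172.7°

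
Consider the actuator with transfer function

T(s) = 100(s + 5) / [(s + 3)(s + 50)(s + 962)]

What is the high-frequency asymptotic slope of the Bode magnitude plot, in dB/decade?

Each pole contributes −20 dB/decade at high frequency; each zero contributes +20 dB/decade.
Net: 1 zero(s) − 3 pole(s) → -40 dB/decade.

-40 dB/decade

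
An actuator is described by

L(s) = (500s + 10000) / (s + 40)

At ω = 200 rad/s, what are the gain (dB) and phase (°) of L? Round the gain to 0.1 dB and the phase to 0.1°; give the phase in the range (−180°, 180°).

Substitute s = j200:
Numerator: 500(j200) + 10000 = 10000 + j100000
Denominator: (j200) + 40 = 40 + j200
|N| = √(10000² + 100000²) ≈ 1.005e+05, ∠N ≈ 84.29°
|D| = √(40² + 200²) ≈ 203.96, ∠D ≈ 78.69°
|L| = 1.005e+05 / 203.96 ≈ 492.74
Gain = 20 log₁₀(492.74) ≈ 53.85 dB
∠L = 84.29° − 78.69° = 5.60°

53.9 dB, 5.6°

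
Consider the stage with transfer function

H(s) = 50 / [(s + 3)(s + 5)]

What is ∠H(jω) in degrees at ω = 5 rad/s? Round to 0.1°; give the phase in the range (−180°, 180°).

-104.0°

At s = jω = j5:
pole (s+3): 3 + j5 → |·| = √(3²+5²) = √34 ≈ 5.831, ∠ = arctan(5/3) ≈ 59.04°
pole (s+5): 5 + j5 → |·| = √(5²+5²) = √50 ≈ 7.0711, ∠ = arctan(5/5) ≈ 45.00°
∠H = 0.00° − 104.04° = -104.04°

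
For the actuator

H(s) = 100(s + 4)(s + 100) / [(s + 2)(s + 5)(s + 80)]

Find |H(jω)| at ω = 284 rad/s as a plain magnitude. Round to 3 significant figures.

At s = jω = j284:
zero (s+4): 4 + j284 → |·| = √(4²+284²) = √80672 ≈ 284.03, ∠ = arctan(284/4) ≈ 89.19°
zero (s+100): 100 + j284 → |·| = √(100²+284²) = √90656 ≈ 301.09, ∠ = arctan(284/100) ≈ 70.60°
pole (s+2): 2 + j284 → |·| = √(2²+284²) = √80660 ≈ 284.01, ∠ = arctan(284/2) ≈ 89.60°
pole (s+5): 5 + j284 → |·| = √(5²+284²) = √80681 ≈ 284.04, ∠ = arctan(284/5) ≈ 88.99°
pole (s+80): 80 + j284 → |·| = √(80²+284²) = √87056 ≈ 295.05, ∠ = arctan(284/80) ≈ 74.27°
|H| = 100 · 85519 / 2.3802e+07 ≈ 0.35929

0.359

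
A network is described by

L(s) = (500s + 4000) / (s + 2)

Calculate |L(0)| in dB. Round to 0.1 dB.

66.0 dB

L(0) = 4000 / 2 = 2000
20 log₁₀(2000) ≈ 66.02 dB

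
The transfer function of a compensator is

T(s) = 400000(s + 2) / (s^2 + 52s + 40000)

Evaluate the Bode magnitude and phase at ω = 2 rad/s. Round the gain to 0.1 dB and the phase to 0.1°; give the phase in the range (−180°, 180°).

At s = jω = j2:
zero (s+2): 2 + j2 → |·| = √(2²+2²) = √8 ≈ 2.8284, ∠ = arctan(2/2) ≈ 45.00°
quadratic: (j2)² + 52·j2 + 40000 = 39996 + j104 → |·| ≈ 39996, ∠ ≈ 0.15°
|T| = 400000 · 2.8284 / 39996 ≈ 28.287
Gain = 20 log₁₀(28.287) ≈ 29.03 dB
∠T = 45.00° − 0.15° = 44.85°

29.0 dB, 44.9°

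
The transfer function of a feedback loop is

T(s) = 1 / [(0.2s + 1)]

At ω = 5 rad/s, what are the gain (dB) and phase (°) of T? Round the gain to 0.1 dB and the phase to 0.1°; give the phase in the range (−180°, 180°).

At ω = 5 rad/s:
pole (1 + j5·0.2) = 1 + j1 → |·| ≈ 1.4142, ∠ ≈ 45.00°
|T| = 1 · 1 / (1.4142) ≈ 0.70711
Gain = 20 log₁₀(0.70711) ≈ -3.01 dB
∠T = (0°) − (45.00°) = -45.00°

-3.0 dB, -45.0°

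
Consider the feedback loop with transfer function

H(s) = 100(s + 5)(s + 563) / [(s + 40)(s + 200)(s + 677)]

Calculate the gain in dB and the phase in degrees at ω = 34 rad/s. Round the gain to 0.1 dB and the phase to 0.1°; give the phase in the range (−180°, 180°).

-11.4 dB, 32.2°

At s = jω = j34:
zero (s+5): 5 + j34 → |·| = √(5²+34²) = √1181 ≈ 34.366, ∠ = arctan(34/5) ≈ 81.63°
zero (s+563): 563 + j34 → |·| = √(563²+34²) = √318125 ≈ 564.03, ∠ = arctan(34/563) ≈ 3.46°
pole (s+40): 40 + j34 → |·| = √(40²+34²) = √2756 ≈ 52.498, ∠ = arctan(34/40) ≈ 40.36°
pole (s+200): 200 + j34 → |·| = √(200²+34²) = √41156 ≈ 202.87, ∠ = arctan(34/200) ≈ 9.65°
pole (s+677): 677 + j34 → |·| = √(677²+34²) = √459485 ≈ 677.85, ∠ = arctan(34/677) ≈ 2.88°
|H| = 100 · 19383 / 7.2193e+06 ≈ 0.26849
Gain = 20 log₁₀(0.26849) ≈ -11.42 dB
∠H = 85.09° − 52.89° = 32.20°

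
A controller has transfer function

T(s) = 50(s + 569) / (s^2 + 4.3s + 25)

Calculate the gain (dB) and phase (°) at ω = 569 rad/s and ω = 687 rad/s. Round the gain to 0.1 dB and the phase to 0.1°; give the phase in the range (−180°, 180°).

ω = 569: -18.1 dB, -134.6°; ω = 687: -20.5 dB, -129.3°

At s = jω = j569:
zero (s+569): 569 + j569 → |·| = √(569²+569²) = √647522 ≈ 804.69, ∠ = arctan(569/569) ≈ 45.00°
quadratic: (j569)² + 4.3·j569 + 25 = -323736 + j2446.7 → |·| ≈ 3.2375e+05, ∠ ≈ 179.57°
|T| = 50 · 804.69 / 3.2375e+05 ≈ 0.12428
Gain = 20 log₁₀(0.12428) ≈ -18.11 dB
∠T = 45.00° − 179.57° = -134.57°

At s = jω = j687:
zero (s+569): 569 + j687 → |·| = √(569²+687²) = √795730 ≈ 892.04, ∠ = arctan(687/569) ≈ 50.37°
quadratic: (j687)² + 4.3·j687 + 25 = -471944 + j2954.1 → |·| ≈ 4.7195e+05, ∠ ≈ 179.64°
|T| = 50 · 892.04 / 4.7195e+05 ≈ 0.094506
Gain = 20 log₁₀(0.094506) ≈ -20.49 dB
∠T = 50.37° − 179.64° = -129.27°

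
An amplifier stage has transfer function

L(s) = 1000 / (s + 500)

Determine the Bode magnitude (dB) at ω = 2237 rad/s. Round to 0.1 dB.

At s = jω = j2237:
pole (s+500): 500 + j2237 → |·| = √(500²+2237²) = √5254169 ≈ 2292.2, ∠ = arctan(2237/500) ≈ 77.40°
|L| = 1000 / 2292.2 ≈ 0.43626
Gain = 20 log₁₀(0.43626) ≈ -7.21 dB

-7.2 dB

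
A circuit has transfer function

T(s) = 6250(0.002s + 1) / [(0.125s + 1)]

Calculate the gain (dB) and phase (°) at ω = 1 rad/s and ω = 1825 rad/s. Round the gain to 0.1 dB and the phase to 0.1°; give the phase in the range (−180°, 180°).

At ω = 1 rad/s:
zero (1 + j1·0.002) = 1 + j0.002 → |·| ≈ 1, ∠ ≈ 0.11°
pole (1 + j1·0.125) = 1 + j0.125 → |·| ≈ 1.0078, ∠ ≈ 7.13°
|T| = 6250 · 1 / (1.0078) ≈ 6201.6
Gain = 20 log₁₀(6201.6) ≈ 75.85 dB
∠T = (0.11°) − (7.13°) = -7.02°

At ω = 1825 rad/s:
zero (1 + j1825·0.002) = 1 + j3.65 → |·| ≈ 3.7845, ∠ ≈ 74.68°
pole (1 + j1825·0.125) = 1 + j228.125 → |·| ≈ 228.13, ∠ ≈ 89.75°
|T| = 6250 · 3.7845 / (228.13) ≈ 103.68
Gain = 20 log₁₀(103.68) ≈ 40.31 dB
∠T = (74.68°) − (89.75°) = -15.07°

ω = 1: 75.9 dB, -7.0°; ω = 1825: 40.3 dB, -15.1°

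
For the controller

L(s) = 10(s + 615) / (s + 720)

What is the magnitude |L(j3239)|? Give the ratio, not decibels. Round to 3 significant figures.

9.94

At s = jω = j3239:
zero (s+615): 615 + j3239 → |·| = √(615²+3239²) = √10869346 ≈ 3296.9, ∠ = arctan(3239/615) ≈ 79.25°
pole (s+720): 720 + j3239 → |·| = √(720²+3239²) = √11009521 ≈ 3318.1, ∠ = arctan(3239/720) ≈ 77.47°
|L| = 10 · 3296.9 / 3318.1 ≈ 9.9361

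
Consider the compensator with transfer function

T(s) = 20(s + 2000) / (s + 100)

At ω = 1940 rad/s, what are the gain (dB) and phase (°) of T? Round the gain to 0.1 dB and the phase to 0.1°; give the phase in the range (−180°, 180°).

At s = jω = j1940:
zero (s+2000): 2000 + j1940 → |·| = √(2000²+1940²) = √7763600 ≈ 2786.3, ∠ = arctan(1940/2000) ≈ 44.13°
pole (s+100): 100 + j1940 → |·| = √(100²+1940²) = √3773600 ≈ 1942.6, ∠ = arctan(1940/100) ≈ 87.05°
|T| = 20 · 2786.3 / 1942.6 ≈ 28.686
Gain = 20 log₁₀(28.686) ≈ 29.15 dB
∠T = 44.13° − 87.05° = -42.92°

29.2 dB, -42.9°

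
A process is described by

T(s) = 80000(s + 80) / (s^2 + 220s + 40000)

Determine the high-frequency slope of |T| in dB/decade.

-20 dB/decade

Each pole contributes −20 dB/decade at high frequency; each zero contributes +20 dB/decade.
Net: 1 zero(s) − 2 pole(s) → -20 dB/decade.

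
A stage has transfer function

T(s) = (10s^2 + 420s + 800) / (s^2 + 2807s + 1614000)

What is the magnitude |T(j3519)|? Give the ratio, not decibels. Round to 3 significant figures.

8.47

Substitute s = j3519:
Numerator: 10(j3519)^2 + 420(j3519) + 800 = -123832810 + j1477980
Denominator: (j3519)^2 + 2807(j3519) + 1614000 = -10769361 + j9877833
|N| = √(123832810² + 1477980²) ≈ 1.2384e+08, ∠N ≈ 179.32°
|D| = √(10769361² + 9877833²) ≈ 1.4613e+07, ∠D ≈ 137.47°
|T| = 1.2384e+08 / 1.4613e+07 ≈ 8.4746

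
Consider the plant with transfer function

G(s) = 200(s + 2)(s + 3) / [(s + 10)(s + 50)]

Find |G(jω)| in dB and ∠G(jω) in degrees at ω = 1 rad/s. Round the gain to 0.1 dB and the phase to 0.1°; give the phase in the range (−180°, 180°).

At s = jω = j1:
zero (s+2): 2 + j1 → |·| = √(2²+1²) = √5 ≈ 2.2361, ∠ = arctan(1/2) ≈ 26.57°
zero (s+3): 3 + j1 → |·| = √(3²+1²) = √10 ≈ 3.1623, ∠ = arctan(1/3) ≈ 18.43°
pole (s+10): 10 + j1 → |·| = √(10²+1²) = √101 ≈ 10.05, ∠ = arctan(1/10) ≈ 5.71°
pole (s+50): 50 + j1 → |·| = √(50²+1²) = √2501 ≈ 50.01, ∠ = arctan(1/50) ≈ 1.15°
|G| = 200 · 7.0712 / 502.6 ≈ 2.8138
Gain = 20 log₁₀(2.8138) ≈ 8.99 dB
∠G = 45.00° − 6.86° = 38.14°

9.0 dB, 38.1°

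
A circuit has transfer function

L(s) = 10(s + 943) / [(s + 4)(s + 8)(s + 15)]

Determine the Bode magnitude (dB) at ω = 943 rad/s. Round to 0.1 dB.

At s = jω = j943:
zero (s+943): 943 + j943 → |·| = √(943²+943²) = √1778498 ≈ 1333.6, ∠ = arctan(943/943) ≈ 45.00°
pole (s+4): 4 + j943 → |·| = √(4²+943²) = √889265 ≈ 943.01, ∠ = arctan(943/4) ≈ 89.76°
pole (s+8): 8 + j943 → |·| = √(8²+943²) = √889313 ≈ 943.03, ∠ = arctan(943/8) ≈ 89.51°
pole (s+15): 15 + j943 → |·| = √(15²+943²) = √889474 ≈ 943.12, ∠ = arctan(943/15) ≈ 89.09°
|L| = 10 · 1333.6 / 8.387e+08 ≈ 1.5901e-05
Gain = 20 log₁₀(1.5901e-05) ≈ -95.97 dB

-96.0 dB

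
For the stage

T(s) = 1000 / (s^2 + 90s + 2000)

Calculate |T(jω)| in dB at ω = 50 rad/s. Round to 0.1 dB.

-13.1 dB

Substitute s = j50:
Numerator: 1000 = 1000 + j0
Denominator: (j50)^2 + 90(j50) + 2000 = -500 + j4500
|N| = √(1000² + 0²) ≈ 1000, ∠N ≈ 0.00°
|D| = √(500² + 4500²) ≈ 4527.7, ∠D ≈ 96.34°
|T| = 1000 / 4527.7 ≈ 0.22086
Gain = 20 log₁₀(0.22086) ≈ -13.12 dB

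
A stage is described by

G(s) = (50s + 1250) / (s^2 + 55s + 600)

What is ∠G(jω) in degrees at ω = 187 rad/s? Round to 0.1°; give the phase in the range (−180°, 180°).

-81.0°

Substitute s = j187:
Numerator: 50(j187) + 1250 = 1250 + j9350
Denominator: (j187)^2 + 55(j187) + 600 = -34369 + j10285
|N| = √(1250² + 9350²) ≈ 9433.2, ∠N ≈ 82.39°
|D| = √(34369² + 10285²) ≈ 35875, ∠D ≈ 163.34°
∠G = 82.39° − 163.34° = -80.95°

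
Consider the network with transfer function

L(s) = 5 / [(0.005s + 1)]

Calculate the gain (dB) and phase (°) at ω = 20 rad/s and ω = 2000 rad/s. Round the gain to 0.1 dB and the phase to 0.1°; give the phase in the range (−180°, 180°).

ω = 20: 13.9 dB, -5.7°; ω = 2000: -6.1 dB, -84.3°

At ω = 20 rad/s:
pole (1 + j20·0.005) = 1 + j0.1 → |·| ≈ 1.005, ∠ ≈ 5.71°
|L| = 5 · 1 / (1.005) ≈ 4.9751
Gain = 20 log₁₀(4.9751) ≈ 13.94 dB
∠L = (0°) − (5.71°) = -5.71°

At ω = 2000 rad/s:
pole (1 + j2000·0.005) = 1 + j10 → |·| ≈ 10.05, ∠ ≈ 84.29°
|L| = 5 · 1 / (10.05) ≈ 0.49751
Gain = 20 log₁₀(0.49751) ≈ -6.06 dB
∠L = (0°) − (84.29°) = -84.29°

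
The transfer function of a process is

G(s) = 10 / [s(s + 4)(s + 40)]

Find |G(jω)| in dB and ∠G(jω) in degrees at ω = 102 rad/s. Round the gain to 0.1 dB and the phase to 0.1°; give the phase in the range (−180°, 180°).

At s = jω = j102:
pole (s+4): 4 + j102 → |·| = √(4²+102²) = √10420 ≈ 102.08, ∠ = arctan(102/4) ≈ 87.75°
pole (s+40): 40 + j102 → |·| = √(40²+102²) = √12004 ≈ 109.56, ∠ = arctan(102/40) ≈ 68.59°
pole at origin: |s| = 102, ∠ = 90.00° (in denominator)
|G| = 10 / 1.1408e+06 ≈ 8.7658e-06
Gain = 20 log₁₀(8.7658e-06) ≈ -101.14 dB
∠G = 0.00° − 246.34° = -246.34° ≡ 113.66° (principal value)

-101.1 dB, 113.7°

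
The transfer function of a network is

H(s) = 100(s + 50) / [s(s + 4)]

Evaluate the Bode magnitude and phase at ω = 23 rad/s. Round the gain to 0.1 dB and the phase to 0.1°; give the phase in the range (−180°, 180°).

20.2 dB, -145.4°

At s = jω = j23:
zero (s+50): 50 + j23 → |·| = √(50²+23²) = √3029 ≈ 55.036, ∠ = arctan(23/50) ≈ 24.70°
pole (s+4): 4 + j23 → |·| = √(4²+23²) = √545 ≈ 23.345, ∠ = arctan(23/4) ≈ 80.13°
pole at origin: |s| = 23, ∠ = 90.00° (in denominator)
|H| = 100 · 55.036 / 536.93 ≈ 10.25
Gain = 20 log₁₀(10.25) ≈ 20.21 dB
∠H = 24.70° − 170.13° = -145.43°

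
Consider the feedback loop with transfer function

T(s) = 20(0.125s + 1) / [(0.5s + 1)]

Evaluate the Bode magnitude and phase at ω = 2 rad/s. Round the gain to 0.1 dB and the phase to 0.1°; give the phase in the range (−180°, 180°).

23.3 dB, -31.0°

At ω = 2 rad/s:
zero (1 + j2·0.125) = 1 + j0.25 → |·| ≈ 1.0308, ∠ ≈ 14.04°
pole (1 + j2·0.5) = 1 + j1 → |·| ≈ 1.4142, ∠ ≈ 45.00°
|T| = 20 · 1.0308 / (1.4142) ≈ 14.578
Gain = 20 log₁₀(14.578) ≈ 23.27 dB
∠T = (14.04°) − (45.00°) = -30.96°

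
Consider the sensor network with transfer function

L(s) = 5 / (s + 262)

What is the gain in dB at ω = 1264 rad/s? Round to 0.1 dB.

At s = jω = j1264:
pole (s+262): 262 + j1264 → |·| = √(262²+1264²) = √1666340 ≈ 1290.9, ∠ = arctan(1264/262) ≈ 78.29°
|L| = 5 / 1290.9 ≈ 0.0038733
Gain = 20 log₁₀(0.0038733) ≈ -48.24 dB

-48.2 dB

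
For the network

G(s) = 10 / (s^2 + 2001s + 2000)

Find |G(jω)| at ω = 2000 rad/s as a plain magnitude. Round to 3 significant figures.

Substitute s = j2000:
Numerator: 10 = 10 + j0
Denominator: (j2000)^2 + 2001(j2000) + 2000 = -3998000 + j4002000
|N| = √(10² + 0²) ≈ 10, ∠N ≈ 0.00°
|D| = √(3998000² + 4002000²) ≈ 5.6569e+06, ∠D ≈ 134.97°
|G| = 10 / 5.6569e+06 ≈ 1.7678e-06

1.77e-06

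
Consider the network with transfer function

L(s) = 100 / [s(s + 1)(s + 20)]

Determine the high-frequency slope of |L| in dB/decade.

Each pole contributes −20 dB/decade at high frequency; each zero contributes +20 dB/decade.
Net: 0 zero(s) − 3 pole(s) → -60 dB/decade.

-60 dB/decade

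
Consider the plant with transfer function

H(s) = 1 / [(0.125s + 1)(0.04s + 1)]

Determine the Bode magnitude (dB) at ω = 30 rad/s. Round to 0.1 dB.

At ω = 30 rad/s:
pole (1 + j30·0.125) = 1 + j3.75 → |·| ≈ 3.881, ∠ ≈ 75.07°
pole (1 + j30·0.04) = 1 + j1.2 → |·| ≈ 1.562, ∠ ≈ 50.19°
|H| = 1 · 1 / (3.881 · 1.562) ≈ 0.16496
Gain = 20 log₁₀(0.16496) ≈ -15.65 dB

-15.7 dB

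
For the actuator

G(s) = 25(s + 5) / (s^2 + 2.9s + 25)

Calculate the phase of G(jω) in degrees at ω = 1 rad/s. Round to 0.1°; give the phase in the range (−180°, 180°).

At s = jω = j1:
zero (s+5): 5 + j1 → |·| = √(5²+1²) = √26 ≈ 5.099, ∠ = arctan(1/5) ≈ 11.31°
quadratic: (j1)² + 2.9·j1 + 25 = 24 + j2.9 → |·| ≈ 24.175, ∠ ≈ 6.89°
∠G = 11.31° − 6.89° = 4.42°

4.4°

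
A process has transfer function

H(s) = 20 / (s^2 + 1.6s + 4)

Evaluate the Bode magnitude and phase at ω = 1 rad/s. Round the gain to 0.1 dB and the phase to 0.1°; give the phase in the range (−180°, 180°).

At s = jω = j1:
quadratic: (j1)² + 1.6·j1 + 4 = 3 + j1.6 → |·| ≈ 3.4, ∠ ≈ 28.07°
|H| = 20 / 3.4 ≈ 5.8824
Gain = 20 log₁₀(5.8824) ≈ 15.39 dB
∠H = 0.00° − 28.07° = -28.07°

15.4 dB, -28.1°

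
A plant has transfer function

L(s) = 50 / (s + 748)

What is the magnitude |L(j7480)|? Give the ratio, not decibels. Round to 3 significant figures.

0.00665

At s = jω = j7480:
pole (s+748): 748 + j7480 → |·| = √(748²+7480²) = √56509904 ≈ 7517.3, ∠ = arctan(7480/748) ≈ 84.29°
|L| = 50 / 7517.3 ≈ 0.0066513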